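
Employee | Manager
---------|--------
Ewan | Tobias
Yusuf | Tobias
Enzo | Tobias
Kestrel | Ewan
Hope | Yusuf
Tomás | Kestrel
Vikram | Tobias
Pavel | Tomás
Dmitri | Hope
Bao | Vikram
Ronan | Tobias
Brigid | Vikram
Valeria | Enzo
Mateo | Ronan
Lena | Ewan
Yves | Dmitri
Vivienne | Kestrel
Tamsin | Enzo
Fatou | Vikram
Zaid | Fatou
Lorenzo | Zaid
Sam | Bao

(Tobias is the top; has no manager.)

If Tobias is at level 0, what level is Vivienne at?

Chain from Vivienne up to Tobias: Vivienne → Kestrel → Ewan → Tobias. That is 3 steps up, so Vivienne is 3 levels below Tobias.

3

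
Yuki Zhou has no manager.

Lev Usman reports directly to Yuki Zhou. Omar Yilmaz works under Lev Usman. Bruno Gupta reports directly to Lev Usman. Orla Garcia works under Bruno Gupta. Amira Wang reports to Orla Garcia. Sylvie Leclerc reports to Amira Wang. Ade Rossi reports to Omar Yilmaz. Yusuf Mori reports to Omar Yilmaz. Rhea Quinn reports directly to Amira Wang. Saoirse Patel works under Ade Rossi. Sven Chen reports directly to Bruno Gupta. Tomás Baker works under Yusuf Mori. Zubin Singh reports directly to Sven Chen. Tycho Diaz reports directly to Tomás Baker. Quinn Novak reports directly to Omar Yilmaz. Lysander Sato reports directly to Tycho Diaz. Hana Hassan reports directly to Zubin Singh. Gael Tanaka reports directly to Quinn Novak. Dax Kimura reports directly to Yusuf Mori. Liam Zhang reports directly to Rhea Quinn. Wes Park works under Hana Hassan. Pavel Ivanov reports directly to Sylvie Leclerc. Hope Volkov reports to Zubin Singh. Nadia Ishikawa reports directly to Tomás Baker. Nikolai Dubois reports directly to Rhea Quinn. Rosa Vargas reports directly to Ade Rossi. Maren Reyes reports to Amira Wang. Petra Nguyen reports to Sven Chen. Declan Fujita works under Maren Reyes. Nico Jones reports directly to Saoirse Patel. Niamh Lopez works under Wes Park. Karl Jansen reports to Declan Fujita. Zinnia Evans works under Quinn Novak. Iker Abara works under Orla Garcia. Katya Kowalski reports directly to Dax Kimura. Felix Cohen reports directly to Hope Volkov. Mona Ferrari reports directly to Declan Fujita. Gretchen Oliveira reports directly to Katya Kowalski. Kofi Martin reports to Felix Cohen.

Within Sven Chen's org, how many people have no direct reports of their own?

3

The people in Sven Chen's organization with no one reporting to them are Petra Nguyen, Kofi Martin, Niamh Lopez. That is 3.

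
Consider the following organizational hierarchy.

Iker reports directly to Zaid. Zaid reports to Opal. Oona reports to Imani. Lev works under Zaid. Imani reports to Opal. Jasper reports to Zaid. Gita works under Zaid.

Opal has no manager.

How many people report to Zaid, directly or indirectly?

4

Zaid directly manages Iker, Gita, Jasper, Lev. Iker has no reports. Gita has no reports. Jasper has no reports. Lev has no reports. So Zaid's organization is 4 direct reports plus everyone under them: 1 + 1 + 1 + 1 = 4.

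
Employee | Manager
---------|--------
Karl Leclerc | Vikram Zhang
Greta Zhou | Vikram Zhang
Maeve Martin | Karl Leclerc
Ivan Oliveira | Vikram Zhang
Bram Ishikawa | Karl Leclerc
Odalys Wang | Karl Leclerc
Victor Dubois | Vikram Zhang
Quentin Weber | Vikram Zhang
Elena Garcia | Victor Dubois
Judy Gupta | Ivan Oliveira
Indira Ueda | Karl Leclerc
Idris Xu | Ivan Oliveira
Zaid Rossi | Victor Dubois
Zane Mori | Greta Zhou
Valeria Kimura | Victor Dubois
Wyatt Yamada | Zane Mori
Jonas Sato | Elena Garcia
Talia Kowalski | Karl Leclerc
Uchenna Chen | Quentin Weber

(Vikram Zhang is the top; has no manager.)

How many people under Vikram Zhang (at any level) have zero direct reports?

12

The people in Vikram Zhang's organization with no one reporting to them are Uchenna Chen, Valeria Kimura, Zaid Rossi, Jonas Sato, Idris Xu, Judy Gupta, Wyatt Yamada, Talia Kowalski, Indira Ueda, Odalys Wang, Bram Ishikawa, Maeve Martin. That is 12.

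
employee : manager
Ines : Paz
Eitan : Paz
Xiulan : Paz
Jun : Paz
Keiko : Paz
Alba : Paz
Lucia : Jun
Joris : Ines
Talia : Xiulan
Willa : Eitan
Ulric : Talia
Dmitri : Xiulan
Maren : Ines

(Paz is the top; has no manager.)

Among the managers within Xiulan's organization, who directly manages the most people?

Xiulan

Direct-report counts within Xiulan's organization: Xiulan has 2; Talia has 1. The largest is 2, held by Xiulan.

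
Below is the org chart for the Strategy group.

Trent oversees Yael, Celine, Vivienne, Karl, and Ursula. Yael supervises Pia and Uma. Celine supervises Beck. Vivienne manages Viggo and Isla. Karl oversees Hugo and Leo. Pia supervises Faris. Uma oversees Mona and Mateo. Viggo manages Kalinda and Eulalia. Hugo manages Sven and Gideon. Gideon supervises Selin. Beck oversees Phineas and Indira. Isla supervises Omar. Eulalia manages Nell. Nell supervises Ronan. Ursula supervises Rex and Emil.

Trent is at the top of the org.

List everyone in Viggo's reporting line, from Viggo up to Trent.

Viggo reports to Vivienne. Vivienne reports to Trent. Trent is at the top.

Viggo -> Vivienne -> Trent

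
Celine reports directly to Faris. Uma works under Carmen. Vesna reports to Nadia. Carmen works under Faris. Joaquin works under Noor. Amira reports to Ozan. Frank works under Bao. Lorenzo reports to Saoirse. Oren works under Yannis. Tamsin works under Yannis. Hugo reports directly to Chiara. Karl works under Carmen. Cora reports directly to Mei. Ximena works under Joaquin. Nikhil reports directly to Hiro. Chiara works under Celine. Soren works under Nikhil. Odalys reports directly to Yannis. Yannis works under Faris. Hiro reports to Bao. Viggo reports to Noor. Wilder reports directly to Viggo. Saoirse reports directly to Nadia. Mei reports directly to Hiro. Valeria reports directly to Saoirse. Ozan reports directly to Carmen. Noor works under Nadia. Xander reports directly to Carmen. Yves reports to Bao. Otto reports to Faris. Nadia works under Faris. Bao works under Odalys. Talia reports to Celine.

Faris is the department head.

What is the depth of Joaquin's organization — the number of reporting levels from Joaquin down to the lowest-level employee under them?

1

The longest chain under Joaquin runs Joaquin → Ximena, which is 1 level below Joaquin.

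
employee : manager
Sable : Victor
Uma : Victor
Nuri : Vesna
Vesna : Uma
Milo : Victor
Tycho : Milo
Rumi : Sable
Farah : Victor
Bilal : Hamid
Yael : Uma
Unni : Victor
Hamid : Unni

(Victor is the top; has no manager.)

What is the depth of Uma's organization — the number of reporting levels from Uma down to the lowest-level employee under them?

2

The longest chain under Uma runs Uma → Vesna → Nuri, which is 2 levels below Uma.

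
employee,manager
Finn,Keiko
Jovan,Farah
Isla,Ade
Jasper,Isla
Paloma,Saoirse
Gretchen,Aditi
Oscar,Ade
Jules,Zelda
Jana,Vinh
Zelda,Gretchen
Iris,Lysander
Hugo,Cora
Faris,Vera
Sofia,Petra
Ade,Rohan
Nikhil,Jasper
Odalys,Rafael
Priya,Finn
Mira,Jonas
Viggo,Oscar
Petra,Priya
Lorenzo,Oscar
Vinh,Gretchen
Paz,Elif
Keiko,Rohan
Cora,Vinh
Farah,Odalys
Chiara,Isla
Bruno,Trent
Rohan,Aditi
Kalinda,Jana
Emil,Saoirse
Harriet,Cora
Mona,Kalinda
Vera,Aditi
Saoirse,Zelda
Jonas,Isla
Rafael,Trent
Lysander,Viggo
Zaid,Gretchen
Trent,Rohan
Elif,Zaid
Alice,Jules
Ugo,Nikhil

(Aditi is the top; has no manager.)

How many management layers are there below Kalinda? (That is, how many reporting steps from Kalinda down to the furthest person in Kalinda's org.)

The longest chain under Kalinda runs Kalinda → Mona, which is 1 level below Kalinda.

1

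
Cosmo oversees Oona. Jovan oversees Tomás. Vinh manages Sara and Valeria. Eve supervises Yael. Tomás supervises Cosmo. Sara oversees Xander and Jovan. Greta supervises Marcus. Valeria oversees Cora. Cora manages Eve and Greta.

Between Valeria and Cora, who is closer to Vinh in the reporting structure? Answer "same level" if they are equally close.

Valeria is 1 level below Vinh; Cora is 2. Valeria is higher.

Valeria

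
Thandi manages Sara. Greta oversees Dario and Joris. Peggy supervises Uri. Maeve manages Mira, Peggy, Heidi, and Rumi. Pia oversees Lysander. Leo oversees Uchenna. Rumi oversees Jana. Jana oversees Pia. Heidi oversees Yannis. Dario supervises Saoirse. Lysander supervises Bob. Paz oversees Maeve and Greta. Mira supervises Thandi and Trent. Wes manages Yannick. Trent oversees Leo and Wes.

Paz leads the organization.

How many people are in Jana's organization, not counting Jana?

3

Jana directly manages Pia. Under Pia: Lysander, Bob (2). That's 3 in total.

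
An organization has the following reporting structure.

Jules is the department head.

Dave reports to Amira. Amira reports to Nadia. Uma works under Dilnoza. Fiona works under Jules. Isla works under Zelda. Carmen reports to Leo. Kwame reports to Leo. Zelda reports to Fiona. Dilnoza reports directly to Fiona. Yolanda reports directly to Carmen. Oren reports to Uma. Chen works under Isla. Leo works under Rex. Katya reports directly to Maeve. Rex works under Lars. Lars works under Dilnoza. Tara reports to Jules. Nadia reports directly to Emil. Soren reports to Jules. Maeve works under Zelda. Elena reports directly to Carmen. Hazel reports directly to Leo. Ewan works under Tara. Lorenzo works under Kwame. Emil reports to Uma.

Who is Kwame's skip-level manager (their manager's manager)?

Rex

Kwame reports to Leo, and Leo reports to Rex. So Kwame's skip-level manager is Rex.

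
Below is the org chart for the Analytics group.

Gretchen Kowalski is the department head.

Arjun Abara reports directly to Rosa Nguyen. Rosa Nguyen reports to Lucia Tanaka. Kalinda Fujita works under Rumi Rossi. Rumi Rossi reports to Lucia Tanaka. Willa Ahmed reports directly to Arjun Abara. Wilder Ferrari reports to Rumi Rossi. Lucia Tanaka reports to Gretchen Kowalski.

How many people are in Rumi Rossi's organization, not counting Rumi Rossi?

2

Rumi Rossi directly manages Wilder Ferrari, Kalinda Fujita. Wilder Ferrari has no reports. Kalinda Fujita has no reports. So Rumi Rossi's organization is 2 direct reports plus everyone under them: 1 + 1 = 2.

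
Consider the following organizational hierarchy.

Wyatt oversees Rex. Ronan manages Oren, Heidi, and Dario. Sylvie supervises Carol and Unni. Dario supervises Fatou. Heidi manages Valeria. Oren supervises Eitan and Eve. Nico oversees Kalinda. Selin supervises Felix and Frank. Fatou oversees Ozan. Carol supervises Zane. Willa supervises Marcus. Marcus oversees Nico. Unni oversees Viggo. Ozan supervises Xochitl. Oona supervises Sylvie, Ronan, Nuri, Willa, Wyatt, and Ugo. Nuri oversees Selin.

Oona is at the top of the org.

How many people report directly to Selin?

2

Selin directly manages Felix, Frank. That is 2 direct reports.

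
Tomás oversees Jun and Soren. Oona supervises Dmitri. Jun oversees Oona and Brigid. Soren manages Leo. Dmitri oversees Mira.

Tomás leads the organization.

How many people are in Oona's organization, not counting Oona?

2

Oona directly manages Dmitri. Under Dmitri: Mira (1). That's 2 in total.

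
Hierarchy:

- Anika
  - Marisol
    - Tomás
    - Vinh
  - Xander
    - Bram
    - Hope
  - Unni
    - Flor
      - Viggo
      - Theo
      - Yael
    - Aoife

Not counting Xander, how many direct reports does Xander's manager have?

2

Xander reports to Anika. Anika's other direct reports are Marisol, Unni — 2 peers.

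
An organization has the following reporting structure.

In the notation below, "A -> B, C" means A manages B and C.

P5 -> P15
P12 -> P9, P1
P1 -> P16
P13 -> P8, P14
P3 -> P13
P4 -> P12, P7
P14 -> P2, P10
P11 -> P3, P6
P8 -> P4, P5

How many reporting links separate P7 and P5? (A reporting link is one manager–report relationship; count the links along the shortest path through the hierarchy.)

3

P7 is 2 levels below P8, and P5 is 1 level below P8 (their lowest common manager). The shortest path runs up from P7 to P8 and back down to P5: 2 + 1 = 3 links.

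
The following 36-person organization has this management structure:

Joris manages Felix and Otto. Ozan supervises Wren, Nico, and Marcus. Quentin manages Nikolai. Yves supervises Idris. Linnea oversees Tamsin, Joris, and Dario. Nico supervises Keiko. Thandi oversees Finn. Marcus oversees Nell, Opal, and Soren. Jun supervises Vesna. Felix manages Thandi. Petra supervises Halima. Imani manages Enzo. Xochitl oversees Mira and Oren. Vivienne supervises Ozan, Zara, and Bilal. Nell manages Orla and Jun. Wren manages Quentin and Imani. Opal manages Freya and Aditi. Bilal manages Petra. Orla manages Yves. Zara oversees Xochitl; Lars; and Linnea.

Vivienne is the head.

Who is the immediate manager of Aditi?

Opal

Aditi reports directly to Opal.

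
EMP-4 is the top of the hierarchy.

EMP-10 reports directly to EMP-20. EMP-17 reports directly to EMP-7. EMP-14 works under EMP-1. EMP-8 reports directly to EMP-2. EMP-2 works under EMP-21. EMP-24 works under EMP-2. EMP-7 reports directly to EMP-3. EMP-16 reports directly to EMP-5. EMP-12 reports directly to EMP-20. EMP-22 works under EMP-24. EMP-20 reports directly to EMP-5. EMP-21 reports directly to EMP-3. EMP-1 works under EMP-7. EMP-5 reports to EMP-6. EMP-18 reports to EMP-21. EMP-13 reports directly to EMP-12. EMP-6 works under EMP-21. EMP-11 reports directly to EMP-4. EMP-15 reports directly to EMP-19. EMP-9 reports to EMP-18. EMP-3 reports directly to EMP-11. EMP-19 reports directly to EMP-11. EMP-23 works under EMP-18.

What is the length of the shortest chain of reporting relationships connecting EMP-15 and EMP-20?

7

EMP-15 is 2 levels below EMP-11, and EMP-20 is 5 levels below EMP-11 (their lowest common manager). The shortest path runs up from EMP-15 to EMP-11 and back down to EMP-20: 2 + 5 = 7 links.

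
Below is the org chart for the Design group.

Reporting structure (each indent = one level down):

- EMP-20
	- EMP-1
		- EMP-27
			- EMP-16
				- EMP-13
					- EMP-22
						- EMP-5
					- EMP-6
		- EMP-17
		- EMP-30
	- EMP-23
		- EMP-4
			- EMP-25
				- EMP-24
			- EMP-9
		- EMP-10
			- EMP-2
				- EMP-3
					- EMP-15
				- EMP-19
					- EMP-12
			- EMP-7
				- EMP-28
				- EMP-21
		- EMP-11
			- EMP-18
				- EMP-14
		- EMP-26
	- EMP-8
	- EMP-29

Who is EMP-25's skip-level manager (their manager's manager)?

EMP-25 reports to EMP-4, and EMP-4 reports to EMP-23. So EMP-25's skip-level manager is EMP-23.

EMP-23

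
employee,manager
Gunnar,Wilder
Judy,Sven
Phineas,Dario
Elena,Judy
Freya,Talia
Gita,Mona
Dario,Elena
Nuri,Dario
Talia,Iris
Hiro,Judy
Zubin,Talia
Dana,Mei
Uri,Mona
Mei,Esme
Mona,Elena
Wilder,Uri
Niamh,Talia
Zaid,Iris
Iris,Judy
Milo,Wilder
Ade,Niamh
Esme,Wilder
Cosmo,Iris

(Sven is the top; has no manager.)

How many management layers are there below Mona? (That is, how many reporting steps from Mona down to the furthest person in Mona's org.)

5

The longest chain under Mona runs Mona → Uri → Wilder → Esme → Mei → Dana, which is 5 levels below Mona.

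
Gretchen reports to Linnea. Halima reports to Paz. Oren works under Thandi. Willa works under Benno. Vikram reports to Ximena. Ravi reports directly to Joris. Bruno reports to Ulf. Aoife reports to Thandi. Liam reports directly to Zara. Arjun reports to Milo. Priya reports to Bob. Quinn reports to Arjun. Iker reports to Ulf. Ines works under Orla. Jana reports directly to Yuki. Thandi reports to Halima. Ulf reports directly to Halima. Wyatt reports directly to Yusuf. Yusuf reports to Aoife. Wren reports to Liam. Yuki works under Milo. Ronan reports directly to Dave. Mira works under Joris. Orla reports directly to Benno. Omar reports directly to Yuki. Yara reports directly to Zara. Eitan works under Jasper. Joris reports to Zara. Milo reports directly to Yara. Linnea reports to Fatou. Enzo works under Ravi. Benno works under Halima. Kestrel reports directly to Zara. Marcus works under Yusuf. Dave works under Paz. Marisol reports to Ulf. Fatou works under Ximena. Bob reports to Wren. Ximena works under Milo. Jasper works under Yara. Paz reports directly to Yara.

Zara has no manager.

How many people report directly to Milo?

3

Milo directly manages Yuki, Ximena, Arjun. That is 3 direct reports.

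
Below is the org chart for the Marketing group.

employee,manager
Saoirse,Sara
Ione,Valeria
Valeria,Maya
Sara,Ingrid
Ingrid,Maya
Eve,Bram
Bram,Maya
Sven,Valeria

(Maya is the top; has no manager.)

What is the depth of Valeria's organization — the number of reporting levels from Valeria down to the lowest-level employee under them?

1

The longest chain under Valeria runs Valeria → Sven, which is 1 level below Valeria.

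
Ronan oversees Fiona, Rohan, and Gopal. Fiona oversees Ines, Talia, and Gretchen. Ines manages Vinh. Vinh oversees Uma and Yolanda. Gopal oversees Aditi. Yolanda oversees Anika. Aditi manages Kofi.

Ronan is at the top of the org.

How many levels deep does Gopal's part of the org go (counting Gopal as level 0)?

The longest chain under Gopal runs Gopal → Aditi → Kofi, which is 2 levels below Gopal.

2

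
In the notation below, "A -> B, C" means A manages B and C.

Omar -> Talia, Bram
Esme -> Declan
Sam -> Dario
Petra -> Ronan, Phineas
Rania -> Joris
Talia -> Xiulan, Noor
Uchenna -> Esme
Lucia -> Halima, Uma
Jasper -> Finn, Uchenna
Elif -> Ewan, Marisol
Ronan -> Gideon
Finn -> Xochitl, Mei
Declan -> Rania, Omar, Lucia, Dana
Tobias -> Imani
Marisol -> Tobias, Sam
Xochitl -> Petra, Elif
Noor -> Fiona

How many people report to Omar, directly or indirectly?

Omar directly manages Talia, Bram. Under Talia: Noor, Fiona, Xiulan (3). Bram has no reports. So Omar's organization is 2 direct reports plus everyone under them: 4 + 1 = 5.

5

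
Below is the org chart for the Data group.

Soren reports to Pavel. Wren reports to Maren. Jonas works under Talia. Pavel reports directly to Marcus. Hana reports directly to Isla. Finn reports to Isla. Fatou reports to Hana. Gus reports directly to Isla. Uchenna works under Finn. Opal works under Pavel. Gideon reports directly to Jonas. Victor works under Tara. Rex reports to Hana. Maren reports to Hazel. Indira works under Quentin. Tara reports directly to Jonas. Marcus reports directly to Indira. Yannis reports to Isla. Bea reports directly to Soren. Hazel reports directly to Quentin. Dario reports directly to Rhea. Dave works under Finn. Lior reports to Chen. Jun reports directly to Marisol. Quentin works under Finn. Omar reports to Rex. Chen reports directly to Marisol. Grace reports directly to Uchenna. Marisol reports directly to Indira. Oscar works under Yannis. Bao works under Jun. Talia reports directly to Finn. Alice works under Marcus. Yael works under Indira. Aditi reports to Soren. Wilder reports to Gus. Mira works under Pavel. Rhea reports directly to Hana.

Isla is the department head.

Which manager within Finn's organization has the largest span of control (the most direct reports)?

Direct-report counts within Finn's organization: Finn has 4; Uchenna has 1; Talia has 1; Jonas has 2; Tara has 1; Quentin has 2; Hazel has 1; Maren has 1; Indira has 3; Marcus has 2; Pavel has 3; Soren has 2; Marisol has 2; Jun has 1; Chen has 1. The largest is 4, held by Finn.

Finn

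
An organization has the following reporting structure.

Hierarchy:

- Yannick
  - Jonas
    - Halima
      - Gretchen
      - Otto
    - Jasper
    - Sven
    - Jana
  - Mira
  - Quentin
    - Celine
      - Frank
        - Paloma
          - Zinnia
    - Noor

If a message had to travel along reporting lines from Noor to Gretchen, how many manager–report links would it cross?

5

Noor is 2 levels below Yannick, and Gretchen is 3 levels below Yannick (their lowest common manager). The shortest path runs up from Noor to Yannick and back down to Gretchen: 2 + 3 = 5 links.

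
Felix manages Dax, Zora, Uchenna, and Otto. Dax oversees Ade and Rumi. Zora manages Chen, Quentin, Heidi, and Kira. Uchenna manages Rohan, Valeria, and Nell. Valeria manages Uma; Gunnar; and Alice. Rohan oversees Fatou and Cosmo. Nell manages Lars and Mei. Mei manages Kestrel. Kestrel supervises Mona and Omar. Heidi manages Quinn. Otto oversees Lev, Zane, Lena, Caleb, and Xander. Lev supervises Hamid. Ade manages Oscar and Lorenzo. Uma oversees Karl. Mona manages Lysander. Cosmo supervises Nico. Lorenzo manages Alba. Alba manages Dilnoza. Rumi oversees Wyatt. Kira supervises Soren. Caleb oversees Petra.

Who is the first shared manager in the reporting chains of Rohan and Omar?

Rohan's chain of managers is Uchenna, Felix. Omar's chain of managers is Kestrel, Mei, Nell, Uchenna, Felix. The first manager that appears in both chains is Uchenna.

Uchenna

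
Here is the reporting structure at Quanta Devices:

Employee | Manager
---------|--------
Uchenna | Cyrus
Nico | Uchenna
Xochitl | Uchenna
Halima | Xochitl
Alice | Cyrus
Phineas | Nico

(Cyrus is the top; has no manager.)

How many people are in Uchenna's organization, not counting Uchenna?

Uchenna directly manages Nico, Xochitl. Under Nico: Phineas (1). Under Xochitl: Halima (1). So Uchenna's organization is 2 direct reports plus everyone under them: 2 + 2 = 4.

4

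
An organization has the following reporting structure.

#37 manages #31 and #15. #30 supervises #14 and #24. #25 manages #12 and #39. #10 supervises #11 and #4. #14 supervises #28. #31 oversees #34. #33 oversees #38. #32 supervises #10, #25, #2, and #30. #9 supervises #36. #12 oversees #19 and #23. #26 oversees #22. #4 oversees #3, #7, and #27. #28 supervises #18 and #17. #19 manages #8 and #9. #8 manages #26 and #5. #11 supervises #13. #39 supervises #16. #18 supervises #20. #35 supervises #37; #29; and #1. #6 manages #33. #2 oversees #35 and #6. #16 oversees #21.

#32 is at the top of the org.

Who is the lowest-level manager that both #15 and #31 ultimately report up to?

#15's chain of managers is #37, #35, #2, #32. #31's chain of managers is #37, #35, #2, #32. The first manager that appears in both chains is #37.

#37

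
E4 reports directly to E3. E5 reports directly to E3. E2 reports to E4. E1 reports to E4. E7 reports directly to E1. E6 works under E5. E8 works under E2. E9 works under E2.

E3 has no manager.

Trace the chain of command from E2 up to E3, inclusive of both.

E2 reports to E4. E4 reports to E3. E3 is at the top.

E2 -> E4 -> E3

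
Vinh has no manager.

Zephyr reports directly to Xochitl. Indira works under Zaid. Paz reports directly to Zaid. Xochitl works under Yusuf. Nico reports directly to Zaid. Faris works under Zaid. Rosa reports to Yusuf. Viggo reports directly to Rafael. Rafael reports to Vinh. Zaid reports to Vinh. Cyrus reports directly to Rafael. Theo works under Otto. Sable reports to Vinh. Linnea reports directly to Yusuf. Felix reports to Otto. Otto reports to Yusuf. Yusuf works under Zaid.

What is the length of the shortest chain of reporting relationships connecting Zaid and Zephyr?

3

Zephyr is in Zaid's organization: the chain from Zephyr up to Zaid is Zephyr → Xochitl → Yusuf → Zaid, which is 3 links.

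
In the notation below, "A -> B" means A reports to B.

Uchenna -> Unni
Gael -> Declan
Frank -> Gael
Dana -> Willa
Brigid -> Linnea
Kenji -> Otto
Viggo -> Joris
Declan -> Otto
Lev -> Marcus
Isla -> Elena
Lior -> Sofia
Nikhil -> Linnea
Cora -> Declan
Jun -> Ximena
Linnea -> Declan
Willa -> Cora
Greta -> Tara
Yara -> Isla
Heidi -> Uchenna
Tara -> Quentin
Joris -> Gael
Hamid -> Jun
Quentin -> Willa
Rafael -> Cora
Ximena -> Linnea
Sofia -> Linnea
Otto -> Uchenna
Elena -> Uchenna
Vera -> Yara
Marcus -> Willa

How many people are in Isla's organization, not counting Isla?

Isla directly manages Yara. Under Yara: Vera (1). That's 2 in total.

2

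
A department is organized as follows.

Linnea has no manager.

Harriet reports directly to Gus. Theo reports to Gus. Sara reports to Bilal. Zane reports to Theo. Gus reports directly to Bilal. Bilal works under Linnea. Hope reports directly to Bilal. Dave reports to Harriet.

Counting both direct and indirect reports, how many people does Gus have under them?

Gus directly manages Harriet, Theo. Under Harriet: Dave (1). Under Theo: Zane (1). So Gus's organization is 2 direct reports plus everyone under them: 2 + 2 = 4.

4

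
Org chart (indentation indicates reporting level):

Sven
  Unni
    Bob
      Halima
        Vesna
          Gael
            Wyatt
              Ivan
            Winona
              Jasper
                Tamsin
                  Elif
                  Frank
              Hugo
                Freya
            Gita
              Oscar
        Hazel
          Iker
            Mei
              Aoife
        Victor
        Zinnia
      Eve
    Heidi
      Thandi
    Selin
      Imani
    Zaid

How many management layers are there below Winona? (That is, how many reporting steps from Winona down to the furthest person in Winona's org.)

The longest chain under Winona runs Winona → Jasper → Tamsin → Frank, which is 3 levels below Winona.

3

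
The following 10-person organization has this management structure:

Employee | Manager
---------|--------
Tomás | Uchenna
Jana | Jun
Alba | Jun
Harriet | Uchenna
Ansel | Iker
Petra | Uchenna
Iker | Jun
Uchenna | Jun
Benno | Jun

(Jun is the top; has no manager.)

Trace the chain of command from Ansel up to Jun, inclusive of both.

Ansel reports to Iker. Iker reports to Jun. Jun is at the top.

Ansel -> Iker -> Jun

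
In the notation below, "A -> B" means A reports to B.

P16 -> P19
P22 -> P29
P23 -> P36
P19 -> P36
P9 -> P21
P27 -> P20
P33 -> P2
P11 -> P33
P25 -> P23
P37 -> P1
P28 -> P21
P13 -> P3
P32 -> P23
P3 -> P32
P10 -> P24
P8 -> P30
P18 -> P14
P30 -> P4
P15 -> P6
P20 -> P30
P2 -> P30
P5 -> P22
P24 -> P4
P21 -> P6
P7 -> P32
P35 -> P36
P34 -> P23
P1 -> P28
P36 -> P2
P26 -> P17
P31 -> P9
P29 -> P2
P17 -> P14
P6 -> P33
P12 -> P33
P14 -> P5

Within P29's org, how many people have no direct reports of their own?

2

The people in P29's organization with no one reporting to them are P18, P26. That is 2.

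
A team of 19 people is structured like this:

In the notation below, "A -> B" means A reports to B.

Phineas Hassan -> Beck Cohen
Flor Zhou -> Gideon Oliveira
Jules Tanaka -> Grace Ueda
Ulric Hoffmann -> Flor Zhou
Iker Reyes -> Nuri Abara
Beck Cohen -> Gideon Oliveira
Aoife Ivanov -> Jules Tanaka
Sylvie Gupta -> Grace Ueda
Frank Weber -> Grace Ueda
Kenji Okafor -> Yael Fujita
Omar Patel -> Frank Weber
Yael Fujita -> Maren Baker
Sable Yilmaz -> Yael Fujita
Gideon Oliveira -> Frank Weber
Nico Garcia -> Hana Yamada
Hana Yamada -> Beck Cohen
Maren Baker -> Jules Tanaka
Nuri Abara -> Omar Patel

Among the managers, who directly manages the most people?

Grace Ueda

Direct-report counts: Grace Ueda has 3; Jules Tanaka has 2; Maren Baker has 1; Yael Fujita has 2; Frank Weber has 2; Omar Patel has 1; Nuri Abara has 1; Gideon Oliveira has 2; Beck Cohen has 2; Hana Yamada has 1; Flor Zhou has 1. The largest is 3, held by Grace Ueda.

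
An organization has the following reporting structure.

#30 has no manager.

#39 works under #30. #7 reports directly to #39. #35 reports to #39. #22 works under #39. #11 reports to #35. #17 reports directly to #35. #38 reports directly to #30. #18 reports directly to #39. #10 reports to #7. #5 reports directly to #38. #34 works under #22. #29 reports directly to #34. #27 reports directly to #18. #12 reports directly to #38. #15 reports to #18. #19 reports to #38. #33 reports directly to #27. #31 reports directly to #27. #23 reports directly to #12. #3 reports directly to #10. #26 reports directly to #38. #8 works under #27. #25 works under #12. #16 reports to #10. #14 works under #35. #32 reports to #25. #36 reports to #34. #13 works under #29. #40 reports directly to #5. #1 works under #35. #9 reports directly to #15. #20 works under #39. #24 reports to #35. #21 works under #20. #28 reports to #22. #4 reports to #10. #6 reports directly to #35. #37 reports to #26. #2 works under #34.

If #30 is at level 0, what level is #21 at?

Chain from #21 up to #30: #21 → #20 → #39 → #30. That is 3 steps up, so #21 is 3 levels below #30.

3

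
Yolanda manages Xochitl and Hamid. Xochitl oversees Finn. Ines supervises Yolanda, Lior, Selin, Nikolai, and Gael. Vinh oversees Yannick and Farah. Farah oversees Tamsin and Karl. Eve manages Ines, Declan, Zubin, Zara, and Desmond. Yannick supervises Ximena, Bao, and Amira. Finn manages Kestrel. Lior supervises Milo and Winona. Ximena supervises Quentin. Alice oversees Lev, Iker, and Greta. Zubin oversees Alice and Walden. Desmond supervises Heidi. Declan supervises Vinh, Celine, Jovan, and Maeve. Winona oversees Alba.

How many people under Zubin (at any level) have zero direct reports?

4

The people in Zubin's organization with no one reporting to them are Walden, Greta, Iker, Lev. That is 4.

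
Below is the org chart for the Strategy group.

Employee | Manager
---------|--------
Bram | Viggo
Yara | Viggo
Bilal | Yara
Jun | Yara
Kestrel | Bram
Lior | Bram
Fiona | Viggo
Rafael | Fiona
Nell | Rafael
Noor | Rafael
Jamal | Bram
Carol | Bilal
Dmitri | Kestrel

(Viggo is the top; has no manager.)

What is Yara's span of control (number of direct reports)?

Yara directly manages Bilal, Jun. That is 2 direct reports.

2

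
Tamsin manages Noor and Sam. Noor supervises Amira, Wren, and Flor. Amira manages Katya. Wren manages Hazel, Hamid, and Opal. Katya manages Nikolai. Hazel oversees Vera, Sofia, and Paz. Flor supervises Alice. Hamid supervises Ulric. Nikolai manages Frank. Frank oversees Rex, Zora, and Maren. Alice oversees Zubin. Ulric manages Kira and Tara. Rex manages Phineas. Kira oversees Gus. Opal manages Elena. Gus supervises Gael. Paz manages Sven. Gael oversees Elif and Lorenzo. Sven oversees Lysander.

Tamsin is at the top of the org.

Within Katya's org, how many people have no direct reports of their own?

3

The people in Katya's organization with no one reporting to them are Maren, Zora, Phineas. That is 3.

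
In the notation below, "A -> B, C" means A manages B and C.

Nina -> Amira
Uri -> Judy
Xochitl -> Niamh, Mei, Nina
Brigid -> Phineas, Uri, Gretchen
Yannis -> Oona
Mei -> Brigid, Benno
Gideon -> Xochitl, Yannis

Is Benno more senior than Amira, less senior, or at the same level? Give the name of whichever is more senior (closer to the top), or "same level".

Both Benno and Amira are 3 levels below Gideon.

same level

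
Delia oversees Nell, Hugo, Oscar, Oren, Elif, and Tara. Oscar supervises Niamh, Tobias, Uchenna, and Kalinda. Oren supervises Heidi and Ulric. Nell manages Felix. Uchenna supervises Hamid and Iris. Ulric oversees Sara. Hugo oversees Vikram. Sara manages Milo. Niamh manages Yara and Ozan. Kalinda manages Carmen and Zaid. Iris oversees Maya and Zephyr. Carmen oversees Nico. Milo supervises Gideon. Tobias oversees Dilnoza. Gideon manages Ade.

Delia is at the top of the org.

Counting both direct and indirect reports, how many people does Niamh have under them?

Niamh directly manages Ozan, Yara. Ozan has no reports. Yara has no reports. So Niamh's organization is 2 direct reports plus everyone under them: 1 + 1 = 2.

2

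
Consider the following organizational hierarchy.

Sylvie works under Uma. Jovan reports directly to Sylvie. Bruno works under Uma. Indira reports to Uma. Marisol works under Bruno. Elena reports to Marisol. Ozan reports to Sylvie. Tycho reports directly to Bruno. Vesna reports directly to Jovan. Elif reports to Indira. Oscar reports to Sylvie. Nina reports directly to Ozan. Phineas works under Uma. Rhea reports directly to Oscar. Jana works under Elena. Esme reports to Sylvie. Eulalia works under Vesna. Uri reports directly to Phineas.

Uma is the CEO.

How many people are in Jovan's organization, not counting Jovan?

Jovan directly manages Vesna. Under Vesna: Eulalia (1). That's 2 in total.

2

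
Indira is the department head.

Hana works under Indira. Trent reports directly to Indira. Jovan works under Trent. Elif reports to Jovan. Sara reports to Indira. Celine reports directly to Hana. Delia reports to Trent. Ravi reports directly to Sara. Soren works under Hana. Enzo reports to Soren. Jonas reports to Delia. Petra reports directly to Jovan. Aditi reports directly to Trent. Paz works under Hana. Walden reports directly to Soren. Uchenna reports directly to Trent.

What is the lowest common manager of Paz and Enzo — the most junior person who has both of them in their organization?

Hana

Paz's chain of managers is Hana, Indira. Enzo's chain of managers is Soren, Hana, Indira. The first manager that appears in both chains is Hana.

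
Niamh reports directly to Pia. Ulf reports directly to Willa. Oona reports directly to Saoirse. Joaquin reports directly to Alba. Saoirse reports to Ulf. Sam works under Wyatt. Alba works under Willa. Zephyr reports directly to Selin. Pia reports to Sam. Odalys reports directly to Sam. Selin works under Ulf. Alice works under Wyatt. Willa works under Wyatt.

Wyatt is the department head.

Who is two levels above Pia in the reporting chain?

Pia reports to Sam, and Sam reports to Wyatt. So Pia's skip-level manager is Wyatt.

Wyatt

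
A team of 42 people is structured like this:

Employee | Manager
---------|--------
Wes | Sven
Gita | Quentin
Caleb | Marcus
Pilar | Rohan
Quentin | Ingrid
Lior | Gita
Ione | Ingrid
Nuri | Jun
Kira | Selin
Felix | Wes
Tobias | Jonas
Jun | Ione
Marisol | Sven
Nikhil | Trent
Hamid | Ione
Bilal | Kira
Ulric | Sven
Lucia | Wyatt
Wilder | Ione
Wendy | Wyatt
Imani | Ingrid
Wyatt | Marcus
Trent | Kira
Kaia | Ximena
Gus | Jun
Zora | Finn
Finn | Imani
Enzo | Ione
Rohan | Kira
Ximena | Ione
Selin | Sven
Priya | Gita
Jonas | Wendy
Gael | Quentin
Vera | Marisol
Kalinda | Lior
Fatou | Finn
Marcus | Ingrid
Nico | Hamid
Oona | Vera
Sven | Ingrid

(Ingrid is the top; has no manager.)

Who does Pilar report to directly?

Rohan

Pilar reports directly to Rohan.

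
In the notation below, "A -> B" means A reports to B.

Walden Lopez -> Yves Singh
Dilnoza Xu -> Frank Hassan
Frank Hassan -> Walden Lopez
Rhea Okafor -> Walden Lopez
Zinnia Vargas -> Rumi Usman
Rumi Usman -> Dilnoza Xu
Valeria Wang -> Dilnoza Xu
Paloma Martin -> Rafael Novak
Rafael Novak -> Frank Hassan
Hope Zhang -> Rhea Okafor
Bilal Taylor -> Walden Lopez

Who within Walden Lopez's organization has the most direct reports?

Direct-report counts within Walden Lopez's organization: Walden Lopez has 3; Rhea Okafor has 1; Frank Hassan has 2; Dilnoza Xu has 2; Rumi Usman has 1; Rafael Novak has 1. The largest is 3, held by Walden Lopez.

Walden Lopez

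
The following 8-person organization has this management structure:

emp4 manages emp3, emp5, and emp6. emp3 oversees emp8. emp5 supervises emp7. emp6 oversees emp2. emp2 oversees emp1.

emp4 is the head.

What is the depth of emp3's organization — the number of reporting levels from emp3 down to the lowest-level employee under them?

The longest chain under emp3 runs emp3 → emp8, which is 1 level below emp3.

1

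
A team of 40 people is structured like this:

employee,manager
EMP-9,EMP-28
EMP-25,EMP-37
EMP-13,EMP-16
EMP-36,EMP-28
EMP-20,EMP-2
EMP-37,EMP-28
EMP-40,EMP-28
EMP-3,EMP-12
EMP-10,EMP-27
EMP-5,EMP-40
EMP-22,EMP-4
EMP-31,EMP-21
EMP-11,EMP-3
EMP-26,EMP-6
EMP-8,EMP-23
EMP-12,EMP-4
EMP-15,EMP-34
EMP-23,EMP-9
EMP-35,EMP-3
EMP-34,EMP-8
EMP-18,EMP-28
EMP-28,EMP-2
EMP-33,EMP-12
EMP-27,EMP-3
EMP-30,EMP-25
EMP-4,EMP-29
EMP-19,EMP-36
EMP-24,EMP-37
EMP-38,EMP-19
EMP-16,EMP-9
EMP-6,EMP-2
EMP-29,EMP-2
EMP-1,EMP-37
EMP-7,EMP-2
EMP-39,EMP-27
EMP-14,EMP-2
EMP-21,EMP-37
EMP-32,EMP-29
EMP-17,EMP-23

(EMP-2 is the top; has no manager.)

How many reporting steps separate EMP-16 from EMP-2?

Chain from EMP-16 up to EMP-2: EMP-16 → EMP-9 → EMP-28 → EMP-2. That is 3 steps up, so EMP-16 is 3 levels below EMP-2.

3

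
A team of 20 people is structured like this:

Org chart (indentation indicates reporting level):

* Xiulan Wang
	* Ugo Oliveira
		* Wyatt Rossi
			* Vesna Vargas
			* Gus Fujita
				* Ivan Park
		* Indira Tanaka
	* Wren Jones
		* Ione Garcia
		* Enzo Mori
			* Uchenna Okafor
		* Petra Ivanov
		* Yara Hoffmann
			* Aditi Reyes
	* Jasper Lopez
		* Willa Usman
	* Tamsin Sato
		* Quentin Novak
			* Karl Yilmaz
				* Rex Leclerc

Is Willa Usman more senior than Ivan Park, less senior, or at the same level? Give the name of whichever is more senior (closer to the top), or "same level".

Willa Usman is 2 levels below Xiulan Wang; Ivan Park is 4. Willa Usman is higher.

Willa Usman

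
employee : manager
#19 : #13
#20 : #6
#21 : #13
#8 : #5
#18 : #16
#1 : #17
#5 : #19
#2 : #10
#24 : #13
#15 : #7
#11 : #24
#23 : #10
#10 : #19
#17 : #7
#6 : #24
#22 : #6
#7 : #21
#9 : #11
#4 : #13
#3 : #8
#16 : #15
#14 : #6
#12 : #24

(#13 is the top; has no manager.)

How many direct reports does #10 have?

#10 directly manages #23, #2. That is 2 direct reports.

2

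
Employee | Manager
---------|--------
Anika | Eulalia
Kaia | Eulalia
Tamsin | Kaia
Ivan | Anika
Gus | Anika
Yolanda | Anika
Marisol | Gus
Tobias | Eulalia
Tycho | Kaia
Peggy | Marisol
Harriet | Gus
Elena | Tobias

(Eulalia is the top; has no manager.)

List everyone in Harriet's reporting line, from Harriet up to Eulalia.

Harriet -> Gus -> Anika -> Eulalia

Harriet reports to Gus. Gus reports to Anika. Anika reports to Eulalia. Eulalia is at the top.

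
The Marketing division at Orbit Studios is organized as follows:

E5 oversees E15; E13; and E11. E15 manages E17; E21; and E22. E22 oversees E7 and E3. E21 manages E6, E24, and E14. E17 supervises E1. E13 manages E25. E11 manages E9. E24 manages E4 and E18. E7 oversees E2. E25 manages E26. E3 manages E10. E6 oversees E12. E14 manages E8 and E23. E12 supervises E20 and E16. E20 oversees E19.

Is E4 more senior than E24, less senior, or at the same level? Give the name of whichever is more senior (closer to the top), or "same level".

E24

E4 is 4 levels below E5; E24 is 3. E24 is higher.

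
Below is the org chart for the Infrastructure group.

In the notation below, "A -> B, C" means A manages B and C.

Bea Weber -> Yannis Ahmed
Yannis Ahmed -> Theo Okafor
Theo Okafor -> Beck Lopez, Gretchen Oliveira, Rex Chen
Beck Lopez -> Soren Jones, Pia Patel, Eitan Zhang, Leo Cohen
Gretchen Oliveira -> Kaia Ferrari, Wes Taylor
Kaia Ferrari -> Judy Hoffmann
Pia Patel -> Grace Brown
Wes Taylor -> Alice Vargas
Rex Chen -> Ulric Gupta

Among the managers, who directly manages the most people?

Beck Lopez

Direct-report counts: Bea Weber has 1; Yannis Ahmed has 1; Theo Okafor has 3; Rex Chen has 1; Gretchen Oliveira has 2; Wes Taylor has 1; Kaia Ferrari has 1; Beck Lopez has 4; Pia Patel has 1. The largest is 4, held by Beck Lopez.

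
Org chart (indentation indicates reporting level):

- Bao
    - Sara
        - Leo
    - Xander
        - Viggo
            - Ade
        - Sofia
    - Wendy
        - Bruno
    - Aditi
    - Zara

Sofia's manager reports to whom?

Bao

Sofia reports to Xander, and Xander reports to Bao. So Sofia's skip-level manager is Bao.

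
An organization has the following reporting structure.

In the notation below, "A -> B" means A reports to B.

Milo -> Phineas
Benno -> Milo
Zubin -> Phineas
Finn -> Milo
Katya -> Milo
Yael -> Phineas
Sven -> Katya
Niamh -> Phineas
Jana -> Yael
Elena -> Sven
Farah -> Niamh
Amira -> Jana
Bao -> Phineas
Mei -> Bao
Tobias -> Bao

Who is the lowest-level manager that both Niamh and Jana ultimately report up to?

Phineas

Niamh's chain of managers is Phineas. Jana's chain of managers is Yael, Phineas. The first manager that appears in both chains is Phineas.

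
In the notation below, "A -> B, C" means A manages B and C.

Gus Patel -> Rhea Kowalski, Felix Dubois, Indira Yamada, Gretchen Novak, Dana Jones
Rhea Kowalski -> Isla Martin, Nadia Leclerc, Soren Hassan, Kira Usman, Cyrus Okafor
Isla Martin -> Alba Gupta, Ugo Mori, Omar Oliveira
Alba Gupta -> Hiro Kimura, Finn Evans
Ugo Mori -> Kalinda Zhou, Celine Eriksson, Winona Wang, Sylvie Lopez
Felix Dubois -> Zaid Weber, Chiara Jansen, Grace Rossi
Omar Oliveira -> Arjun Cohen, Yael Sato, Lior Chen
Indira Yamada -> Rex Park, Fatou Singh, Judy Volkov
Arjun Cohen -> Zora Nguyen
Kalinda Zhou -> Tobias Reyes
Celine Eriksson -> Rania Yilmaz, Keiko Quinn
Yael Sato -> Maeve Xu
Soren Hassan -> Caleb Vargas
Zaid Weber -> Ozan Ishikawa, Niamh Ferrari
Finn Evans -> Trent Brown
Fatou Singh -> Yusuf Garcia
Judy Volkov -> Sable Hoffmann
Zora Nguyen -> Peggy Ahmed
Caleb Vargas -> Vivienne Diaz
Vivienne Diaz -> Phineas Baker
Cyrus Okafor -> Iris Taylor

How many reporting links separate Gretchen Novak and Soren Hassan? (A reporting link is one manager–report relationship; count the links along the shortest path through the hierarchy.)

Gretchen Novak is 1 level below Gus Patel, and Soren Hassan is 2 levels below Gus Patel (their lowest common manager). The shortest path runs up from Gretchen Novak to Gus Patel and back down to Soren Hassan: 1 + 2 = 3 links.

3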